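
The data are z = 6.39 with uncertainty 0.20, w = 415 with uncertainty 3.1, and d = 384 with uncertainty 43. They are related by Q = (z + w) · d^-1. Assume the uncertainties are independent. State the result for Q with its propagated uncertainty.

Let u = z + w = 421. δu = √(δz² + δw²) = √(0.0400 + 9.61) = 3.11, so δu/u = 0.00737.
Q is then a monomial in u, d:
δQ/Q = √((δu/u)² + (-1·δd/d)²) = √(5.43e-05 + 0.0125) = 0.112
Q = 1.10, so δQ = 0.112 × 1.10 = 0.123.

1.10 ± 0.123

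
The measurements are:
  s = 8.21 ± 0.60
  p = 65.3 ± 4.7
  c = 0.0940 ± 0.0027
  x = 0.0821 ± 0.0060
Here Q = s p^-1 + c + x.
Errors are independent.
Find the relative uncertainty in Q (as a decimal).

0.0480

Let w = s·p^-1 = 0.126. δw/w = √((1·δs/s)² + (-1·δp/p)²) = √(0.00534 + 0.00518) = 0.103, so δw = 0.0129.
Q = w + c + x: δQ = √(δw² + δc² + δx²) = √(0.000166 + 7.29e-06 + 3.6e-05) = 0.0145
Q = 0.302, so δQ/Q = 0.0145/0.302 = 0.0480.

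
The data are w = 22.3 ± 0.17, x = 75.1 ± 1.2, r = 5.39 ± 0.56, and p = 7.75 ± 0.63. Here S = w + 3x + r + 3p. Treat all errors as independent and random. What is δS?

Each term contributes (cᵢ δxᵢ)² to (δS)²:
  (δw)² = 0.0289;  (3·δx)² = 13.0;  (δr)² = 0.314;  (3·δp)² = 3.57
δS = √(16.9) = 4.11

4.11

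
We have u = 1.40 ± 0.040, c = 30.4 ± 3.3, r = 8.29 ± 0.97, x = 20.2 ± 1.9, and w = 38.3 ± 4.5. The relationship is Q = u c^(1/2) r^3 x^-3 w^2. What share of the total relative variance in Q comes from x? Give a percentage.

(δQ/Q)² = (1·δu/u)² + (½·δc/c)² + (3·δr/r)² + (-3·δx/x)² + (2·δw/w)²
  u term: (1×0.0286)² = 0.000816
  c term: (0.5×0.109)² = 0.00295
  r term: (3×0.117)² = 0.123
  x term: (-3×0.0941)² = 0.0796
  w term: (2×0.117)² = 0.0552
Total = 0.262. Share from x = 0.0796/0.262 = 0.304.

30.4%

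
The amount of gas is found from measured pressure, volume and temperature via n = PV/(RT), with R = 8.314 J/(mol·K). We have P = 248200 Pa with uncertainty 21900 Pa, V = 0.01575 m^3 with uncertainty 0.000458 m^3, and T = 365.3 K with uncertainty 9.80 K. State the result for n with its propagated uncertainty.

1.287 ± 0.124 mol

Relative error in a monomial: (δn/n)² = Σ (nᵢ · δxᵢ/xᵢ)².
  (1·δP/P)² = (1×0.0882)² = 0.00779;  (1·δV/V)² = (1×0.0291)² = 0.000846;  (-1·δT/T)² = (-1×0.0268)² = 0.000720
δn/n = √(0.00935) = 0.0967
n = 1.287 mol, so δn = 0.0967 × 1.287 = 0.124 mol.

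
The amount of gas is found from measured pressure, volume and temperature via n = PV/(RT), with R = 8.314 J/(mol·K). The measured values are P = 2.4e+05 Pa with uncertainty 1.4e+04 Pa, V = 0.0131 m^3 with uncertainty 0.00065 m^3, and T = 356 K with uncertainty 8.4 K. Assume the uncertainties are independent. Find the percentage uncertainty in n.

8.01%

Products/powers → add relative errors in quadrature, weighted by exponent:
  (1·δP/P)² = (1×0.0583)² = 0.00340;  (1·δV/V)² = (1×0.0496)² = 0.00246;  (-1·δT/T)² = (-1×0.0236)² = 0.000557
δn/n = √(0.00642) = 0.0801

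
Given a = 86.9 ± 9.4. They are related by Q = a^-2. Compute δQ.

Q ∝ a^-2, so δQ/Q = |-2| · δa/a = 2 × 0.108 = 0.216.
Q = 0.000132, so δQ = 0.216 × 0.000132 = 2.86e-05.

2.86e-05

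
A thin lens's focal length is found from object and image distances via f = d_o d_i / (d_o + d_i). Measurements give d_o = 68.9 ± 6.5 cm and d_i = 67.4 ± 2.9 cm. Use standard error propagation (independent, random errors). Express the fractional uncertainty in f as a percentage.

∂f/∂d_o = (d_i/(d_o+d_i))² = 0.245;  ∂f/∂d_i = (d_o/(d_o+d_i))² = 0.256
δf = √((∂f/∂d_o · δd_o)² + (∂f/∂d_i · δd_i)²) = √(2.53 + 0.549) = 1.75 cm
f = 34.1 cm, so δf/f = 1.75/34.1 = 0.0515.

5.15%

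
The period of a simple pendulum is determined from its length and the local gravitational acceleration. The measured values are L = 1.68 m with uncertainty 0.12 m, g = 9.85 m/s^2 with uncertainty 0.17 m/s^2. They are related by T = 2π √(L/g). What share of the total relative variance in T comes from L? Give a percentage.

94.5%

(δT/T)² = (½·δL/L)² + (−½·δg/g)²
  L term: (0.5×0.0714)² = 0.00128
  g term: (-0.5×0.0173)² = 7.45e-05
Total = 0.00135. Share from L = 0.00128/0.00135 = 0.945.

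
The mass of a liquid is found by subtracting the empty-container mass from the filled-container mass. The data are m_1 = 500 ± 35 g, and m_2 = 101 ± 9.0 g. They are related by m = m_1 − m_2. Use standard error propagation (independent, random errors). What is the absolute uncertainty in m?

36.1 g

Absolute uncertainties add in quadrature for a linear combination:
  (δm_1)² = 1220;  (δm_2)² = 81.0
δm = √(1310) = 36.1 g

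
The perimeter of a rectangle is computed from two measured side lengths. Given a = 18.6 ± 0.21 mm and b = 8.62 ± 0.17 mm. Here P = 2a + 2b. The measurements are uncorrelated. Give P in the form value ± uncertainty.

54.4 ± 0.540 mm

For a sum/difference, combine absolute errors in quadrature:
  (2·δa)² = 0.176;  (2·δb)² = 0.116
δP = √(0.292) = 0.540 mm
P = 54.4 mm.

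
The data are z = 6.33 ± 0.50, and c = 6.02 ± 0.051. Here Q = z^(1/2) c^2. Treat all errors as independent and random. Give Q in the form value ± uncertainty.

Q is a product of powers, so relative uncertainties combine in quadrature:
  (½·δz/z)² = (0.5×0.0790)² = 0.00156;  (2·δc/c)² = (2×0.00847)² = 0.000287
δQ/Q = √(0.00185) = 0.0430
Q = 91.2, so δQ = 0.0430 × 91.2 = 3.92.

91.2 ± 3.92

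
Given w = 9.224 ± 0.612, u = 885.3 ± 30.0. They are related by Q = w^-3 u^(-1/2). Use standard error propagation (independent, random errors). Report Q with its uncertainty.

Products/powers → add relative errors in quadrature, weighted by exponent:
  (-3·δw/w)² = (-3×0.0663)² = 0.0396;  (−½·δu/u)² = (-0.5×0.0339)² = 0.000287
δQ/Q = √(0.0399) = 0.200
Q = 4.282e-05, so δQ = 0.200 × 4.282e-05 = 8.55e-06.

(4.282 ± 0.855) × 10^-5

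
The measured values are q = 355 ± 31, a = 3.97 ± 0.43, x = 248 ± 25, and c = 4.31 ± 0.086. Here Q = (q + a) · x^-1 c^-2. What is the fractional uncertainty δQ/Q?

0.139

Let u = q + a = 359. δu = √(δq² + δa²) = √(961 + 0.185) = 31.0, so δu/u = 0.0864.
Q is then a monomial in u, x, c:
δQ/Q = √((δu/u)² + (-1·δx/x)² + (-2·δc/c)²) = √(0.00746 + 0.0102 + 0.00159) = 0.139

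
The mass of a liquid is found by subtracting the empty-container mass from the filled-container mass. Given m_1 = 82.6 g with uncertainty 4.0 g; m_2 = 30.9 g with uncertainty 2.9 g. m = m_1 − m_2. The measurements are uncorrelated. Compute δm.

4.94 g

Each term contributes (cᵢ δxᵢ)² to (δm)²:
  (δm_1)² = 16.0;  (δm_2)² = 8.41
δm = √(24.4) = 4.94 g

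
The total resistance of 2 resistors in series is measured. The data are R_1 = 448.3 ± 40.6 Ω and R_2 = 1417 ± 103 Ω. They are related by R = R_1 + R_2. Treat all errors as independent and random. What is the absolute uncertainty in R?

Absolute uncertainties add in quadrature for a linear combination:
  (δR_1)² = 1650;  (δR_2)² = 10600
δR = √(12300) = 111 Ω

111 Ω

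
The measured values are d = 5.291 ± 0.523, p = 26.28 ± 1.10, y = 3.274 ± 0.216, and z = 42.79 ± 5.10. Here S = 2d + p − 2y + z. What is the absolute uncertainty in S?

Absolute uncertainties add in quadrature for a linear combination:
  (2·δd)² = 1.09;  (δp)² = 1.21;  (2·δy)² = 0.187;  (δz)² = 26.0
δS = √(28.5) = 5.34

5.34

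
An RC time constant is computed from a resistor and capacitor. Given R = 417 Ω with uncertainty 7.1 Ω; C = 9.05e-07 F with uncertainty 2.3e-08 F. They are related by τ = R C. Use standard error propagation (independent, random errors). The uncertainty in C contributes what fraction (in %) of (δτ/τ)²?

69.0%

(δτ/τ)² = (1·δR/R)² + (1·δC/C)²
  R term: (1×0.0170)² = 0.000290
  C term: (1×0.0254)² = 0.000646
Total = 0.000936. Share from C = 0.000646/0.000936 = 0.690.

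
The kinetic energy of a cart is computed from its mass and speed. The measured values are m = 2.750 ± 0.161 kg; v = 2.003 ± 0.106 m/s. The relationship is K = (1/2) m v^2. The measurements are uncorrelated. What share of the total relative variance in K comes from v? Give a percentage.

76.6%

(δK/K)² = (1·δm/m)² + (2·δv/v)²
  m term: (1×0.0585)² = 0.00343
  v term: (2×0.0529)² = 0.0112
Total = 0.0146. Share from v = 0.0112/0.0146 = 0.766.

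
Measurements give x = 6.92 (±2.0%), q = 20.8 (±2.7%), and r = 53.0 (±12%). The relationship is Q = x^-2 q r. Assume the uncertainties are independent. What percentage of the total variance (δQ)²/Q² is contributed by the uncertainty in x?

(δQ/Q)² = (-2·δx/x)² + (1·δq/q)² + (1·δr/r)²
  x term: (-2×0.0200)² = 0.00160
  q term: (1×0.0270)² = 0.000729
  r term: (1×0.120)² = 0.0144
Total = 0.0167. Share from x = 0.00160/0.0167 = 0.0956.

9.56%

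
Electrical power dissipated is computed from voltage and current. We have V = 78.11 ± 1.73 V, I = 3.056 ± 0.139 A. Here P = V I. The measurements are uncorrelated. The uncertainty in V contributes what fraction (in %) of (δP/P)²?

19.2%

(δP/P)² = (1·δV/V)² + (1·δI/I)²
  V term: (1×0.0221)² = 0.000491
  I term: (1×0.0455)² = 0.00207
Total = 0.00256. Share from V = 0.000491/0.00256 = 0.192.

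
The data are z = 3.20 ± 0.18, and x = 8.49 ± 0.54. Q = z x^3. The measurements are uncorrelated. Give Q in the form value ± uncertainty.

1960 ± 390

Relative error in a monomial: (δQ/Q)² = Σ (nᵢ · δxᵢ/xᵢ)².
  (1·δz/z)² = (1×0.0562)² = 0.00316;  (3·δx/x)² = (3×0.0636)² = 0.0364
δQ/Q = √(0.0396) = 0.199
Q = 1960, so δQ = 0.199 × 1960 = 390.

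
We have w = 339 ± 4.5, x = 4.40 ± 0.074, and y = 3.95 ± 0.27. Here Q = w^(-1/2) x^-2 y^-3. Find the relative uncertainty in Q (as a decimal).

Relative error in a monomial: (δQ/Q)² = Σ (nᵢ · δxᵢ/xᵢ)².
  (−½·δw/w)² = (-0.5×0.0133)² = 4.41e-05;  (-2·δx/x)² = (-2×0.0168)² = 0.00113;  (-3·δy/y)² = (-3×0.0684)² = 0.0421
δQ/Q = √(0.0432) = 0.208

0.208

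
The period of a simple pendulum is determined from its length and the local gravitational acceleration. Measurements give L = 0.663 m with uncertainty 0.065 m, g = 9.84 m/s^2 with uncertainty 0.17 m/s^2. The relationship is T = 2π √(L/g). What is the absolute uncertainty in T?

0.0812 s

Each factor contributes (exponent × relative error)² to (δT/T)²:
  (½·δL/L)² = (0.5×0.0980)² = 0.00240;  (−½·δg/g)² = (-0.5×0.0173)² = 7.46e-05
δT/T = √(0.00248) = 0.0498
T = 1.63 s, so δT = 0.0498 × 1.63 = 0.0812 s.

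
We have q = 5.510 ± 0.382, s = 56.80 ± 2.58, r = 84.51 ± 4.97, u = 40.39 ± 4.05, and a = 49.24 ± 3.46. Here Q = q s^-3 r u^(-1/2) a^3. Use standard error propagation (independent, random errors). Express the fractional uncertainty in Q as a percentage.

Q is a product of powers, so relative uncertainties combine in quadrature:
  (1·δq/q)² = (1×0.0693)² = 0.00481;  (-3·δs/s)² = (-3×0.0454)² = 0.0186;  (1·δr/r)² = (1×0.0588)² = 0.00346;  (−½·δu/u)² = (-0.5×0.100)² = 0.00251;  (3·δa/a)² = (3×0.0703)² = 0.0444
δQ/Q = √(0.0738) = 0.272

27.2%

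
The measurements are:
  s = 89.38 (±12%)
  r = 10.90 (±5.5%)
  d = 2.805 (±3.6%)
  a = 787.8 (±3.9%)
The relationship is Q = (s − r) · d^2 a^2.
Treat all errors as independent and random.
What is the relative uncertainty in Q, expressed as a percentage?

17.3%

Let u = s − r = 78.48. δu = √(δs² + δr²) = √(115 + 0.359) = 10.7, so δu/u = 0.137.
Q is then a monomial in u, d, a:
δQ/Q = √((δu/u)² + (2·δd/d)² + (2·δa/a)²) = √(0.0187 + 0.00518 + 0.00608) = 0.173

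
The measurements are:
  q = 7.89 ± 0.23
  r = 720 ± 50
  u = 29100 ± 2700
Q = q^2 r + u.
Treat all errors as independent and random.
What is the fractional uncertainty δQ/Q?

Let p = q^2·r = 44800. δp/p = √((2·δq/q)² + (1·δr/r)²) = √(0.00340 + 0.00482) = 0.0907, so δp = 4060.
Q = p + u: δQ = √(δp² + δu²) = √(1.65e+07 + 7.29e+06) = 4880
Q = 73900, so δQ/Q = 4880/73900 = 0.0660.

0.0660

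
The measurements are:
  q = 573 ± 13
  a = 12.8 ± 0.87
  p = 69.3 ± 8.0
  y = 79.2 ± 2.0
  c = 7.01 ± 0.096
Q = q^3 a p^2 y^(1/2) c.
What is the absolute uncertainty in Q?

1.81e+14

Relative error in a monomial: (δQ/Q)² = Σ (nᵢ · δxᵢ/xᵢ)².
  (3·δq/q)² = (3×0.0227)² = 0.00463;  (1·δa/a)² = (1×0.0680)² = 0.00462;  (2·δp/p)² = (2×0.115)² = 0.0533;  (½·δy/y)² = (0.5×0.0253)² = 0.000159;  (1·δc/c)² = (1×0.0137)² = 0.000188
δQ/Q = √(0.0629) = 0.251
Q = 7.21e+14, so δQ = 0.251 × 7.21e+14 = 1.81e+14.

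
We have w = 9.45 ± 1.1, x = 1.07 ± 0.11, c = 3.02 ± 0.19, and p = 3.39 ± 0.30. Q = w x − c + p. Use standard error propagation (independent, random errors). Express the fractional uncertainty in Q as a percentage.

15.4%

Let h = w·x = 10.1. δh/h = √((1·δw/w)² + (1·δx/x)²) = √(0.0135 + 0.0106) = 0.155, so δh = 1.57.
Q = h − c + p: δQ = √(δh² + δc² + δp²) = √(2.47 + 0.0361 + 0.0900) = 1.61
Q = 10.5, so δQ/Q = 1.61/10.5 = 0.154.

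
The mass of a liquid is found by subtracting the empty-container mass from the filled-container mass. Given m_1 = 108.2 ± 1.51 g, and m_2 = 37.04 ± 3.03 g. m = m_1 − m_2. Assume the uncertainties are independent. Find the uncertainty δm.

3.39 g

Sums and differences: (δm)² = Σ (cᵢ δxᵢ)².
  (δm_1)² = 2.28;  (δm_2)² = 9.18
δm = √(11.5) = 3.39 g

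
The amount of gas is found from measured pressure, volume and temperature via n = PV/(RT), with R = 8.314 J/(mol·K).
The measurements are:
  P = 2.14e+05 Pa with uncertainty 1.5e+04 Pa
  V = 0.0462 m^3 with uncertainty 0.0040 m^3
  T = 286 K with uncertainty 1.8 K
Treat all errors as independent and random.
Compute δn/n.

For a monomial n ∝ P, V, T^-1, fractional errors add in quadrature:
  (1·δP/P)² = (1×0.0701)² = 0.00491;  (1·δV/V)² = (1×0.0866)² = 0.00750;  (-1·δT/T)² = (-1×0.00629)² = 3.96e-05
δn/n = √(0.0124) = 0.112

0.112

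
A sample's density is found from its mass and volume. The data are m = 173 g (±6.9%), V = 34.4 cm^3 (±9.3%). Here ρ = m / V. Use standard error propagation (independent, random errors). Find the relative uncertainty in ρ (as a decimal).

Products/powers → add relative errors in quadrature, weighted by exponent:
  (1·δm/m)² = (1×0.0690)² = 0.00476;  (-1·δV/V)² = (-1×0.0930)² = 0.00865
δρ/ρ = √(0.0134) = 0.116

0.116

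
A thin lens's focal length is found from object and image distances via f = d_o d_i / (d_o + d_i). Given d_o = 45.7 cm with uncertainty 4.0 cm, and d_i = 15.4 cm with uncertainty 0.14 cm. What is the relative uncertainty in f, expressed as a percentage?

2.31%

∂f/∂d_o = (d_i/(d_o+d_i))² = 0.0635;  ∂f/∂d_i = (d_o/(d_o+d_i))² = 0.559
δf = √((∂f/∂d_o · δd_o)² + (∂f/∂d_i · δd_i)²) = √(0.0646 + 0.00613) = 0.266 cm
f = 11.5 cm, so δf/f = 0.266/11.5 = 0.0231.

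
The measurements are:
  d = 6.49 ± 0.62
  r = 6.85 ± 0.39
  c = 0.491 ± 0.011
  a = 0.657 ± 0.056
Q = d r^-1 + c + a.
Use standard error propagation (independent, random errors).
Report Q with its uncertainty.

2.10 ± 0.120

Let p = d·r^-1 = 0.947. δp/p = √((1·δd/d)² + (-1·δr/r)²) = √(0.00913 + 0.00324) = 0.111, so δp = 0.105.
Q = p + c + a: δQ = √(δp² + δc² + δa²) = √(0.0111 + 0.000121 + 0.00314) = 0.120
Q = 2.10.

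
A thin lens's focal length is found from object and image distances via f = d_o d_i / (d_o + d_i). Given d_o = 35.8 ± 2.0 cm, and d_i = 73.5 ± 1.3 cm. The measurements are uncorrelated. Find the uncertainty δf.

∂f/∂d_o = (d_i/(d_o+d_i))² = 0.452;  ∂f/∂d_i = (d_o/(d_o+d_i))² = 0.107
δf = √((∂f/∂d_o · δd_o)² + (∂f/∂d_i · δd_i)²) = √(0.818 + 0.0195) = 0.915 cm

0.915 cm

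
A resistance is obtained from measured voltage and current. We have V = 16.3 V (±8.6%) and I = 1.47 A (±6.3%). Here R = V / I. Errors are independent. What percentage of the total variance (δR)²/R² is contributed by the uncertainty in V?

(δR/R)² = (1·δV/V)² + (-1·δI/I)²
  V term: (1×0.0860)² = 0.00740
  I term: (-1×0.0630)² = 0.00397
Total = 0.0114. Share from V = 0.00740/0.0114 = 0.651.

65.1%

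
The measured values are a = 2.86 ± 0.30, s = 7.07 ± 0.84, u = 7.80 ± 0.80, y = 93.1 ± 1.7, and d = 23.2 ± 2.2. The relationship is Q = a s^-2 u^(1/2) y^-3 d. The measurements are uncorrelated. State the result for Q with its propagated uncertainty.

(4.59 ± 1.32) × 10^-6

Q is a product of powers, so relative uncertainties combine in quadrature:
  (1·δa/a)² = (1×0.105)² = 0.0110;  (-2·δs/s)² = (-2×0.119)² = 0.0565;  (½·δu/u)² = (0.5×0.103)² = 0.00263;  (-3·δy/y)² = (-3×0.0183)² = 0.00300;  (1·δd/d)² = (1×0.0948)² = 0.00899
δQ/Q = √(0.0821) = 0.287
Q = 4.59e-06, so δQ = 0.287 × 4.59e-06 = 1.32e-06.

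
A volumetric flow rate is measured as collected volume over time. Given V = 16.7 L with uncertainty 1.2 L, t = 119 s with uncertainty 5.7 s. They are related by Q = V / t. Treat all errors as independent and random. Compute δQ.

0.0121 L/s

Each factor contributes (exponent × relative error)² to (δQ/Q)²:
  (1·δV/V)² = (1×0.0719)² = 0.00516;  (-1·δt/t)² = (-1×0.0479)² = 0.00229
δQ/Q = √(0.00746) = 0.0864
Q = 0.140 L/s, so δQ = 0.0864 × 0.140 = 0.0121 L/s.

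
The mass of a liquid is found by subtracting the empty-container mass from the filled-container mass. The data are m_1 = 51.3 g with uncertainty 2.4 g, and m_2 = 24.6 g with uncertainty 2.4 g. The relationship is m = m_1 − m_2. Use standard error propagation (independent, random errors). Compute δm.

3.39 g

For a sum/difference, combine absolute errors in quadrature:
  (δm_1)² = 5.76;  (δm_2)² = 5.76
δm = √(11.5) = 3.39 g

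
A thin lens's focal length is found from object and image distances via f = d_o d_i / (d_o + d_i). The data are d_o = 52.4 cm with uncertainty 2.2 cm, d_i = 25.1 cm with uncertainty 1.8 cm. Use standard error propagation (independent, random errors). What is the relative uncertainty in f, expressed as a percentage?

5.04%

∂f/∂d_o = (d_i/(d_o+d_i))² = 0.105;  ∂f/∂d_i = (d_o/(d_o+d_i))² = 0.457
δf = √((∂f/∂d_o · δd_o)² + (∂f/∂d_i · δd_i)²) = √(0.0533 + 0.677) = 0.855 cm
f = 17.0 cm, so δf/f = 0.855/17.0 = 0.0504.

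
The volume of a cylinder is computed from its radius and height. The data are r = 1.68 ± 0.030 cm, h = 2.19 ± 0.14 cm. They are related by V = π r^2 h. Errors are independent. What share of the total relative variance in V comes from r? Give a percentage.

23.8%

(δV/V)² = (2·δr/r)² + (1·δh/h)²
  r term: (2×0.0179)² = 0.00128
  h term: (1×0.0639)² = 0.00409
Total = 0.00536. Share from r = 0.00128/0.00536 = 0.238.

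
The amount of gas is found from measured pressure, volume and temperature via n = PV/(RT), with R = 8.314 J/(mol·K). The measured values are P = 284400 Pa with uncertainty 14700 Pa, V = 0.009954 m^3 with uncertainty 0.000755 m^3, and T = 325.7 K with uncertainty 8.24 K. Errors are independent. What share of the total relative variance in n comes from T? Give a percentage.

(δn/n)² = (1·δP/P)² + (1·δV/V)² + (-1·δT/T)²
  P term: (1×0.0517)² = 0.00267
  V term: (1×0.0758)² = 0.00575
  T term: (-1×0.0253)² = 0.000640
Total = 0.00906. Share from T = 0.000640/0.00906 = 0.0706.

7.06%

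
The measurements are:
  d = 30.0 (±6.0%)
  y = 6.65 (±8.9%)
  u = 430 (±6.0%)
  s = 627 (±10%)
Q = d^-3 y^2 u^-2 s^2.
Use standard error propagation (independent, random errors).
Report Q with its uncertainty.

For a monomial Q ∝ d^-3, y^2, u^-2, s^2, fractional errors add in quadrature:
  (-3·δd/d)² = (-3×0.0600)² = 0.0324;  (2·δy/y)² = (2×0.0890)² = 0.0317;  (-2·δu/u)² = (-2×0.0600)² = 0.0144;  (2·δs/s)² = (2×0.100)² = 0.0400
δQ/Q = √(0.118) = 0.344
Q = 0.00348, so δQ = 0.344 × 0.00348 = 0.00120.

0.00348 ± 0.00120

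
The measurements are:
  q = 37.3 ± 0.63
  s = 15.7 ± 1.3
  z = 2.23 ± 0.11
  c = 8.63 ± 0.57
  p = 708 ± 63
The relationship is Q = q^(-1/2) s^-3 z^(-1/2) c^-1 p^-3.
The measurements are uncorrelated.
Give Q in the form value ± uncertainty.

(9.25 ± 3.44) × 10^-15

Relative error in a monomial: (δQ/Q)² = Σ (nᵢ · δxᵢ/xᵢ)².
  (−½·δq/q)² = (-0.5×0.0169)² = 7.13e-05;  (-3·δs/s)² = (-3×0.0828)² = 0.0617;  (−½·δz/z)² = (-0.5×0.0493)² = 0.000608;  (-1·δc/c)² = (-1×0.0660)² = 0.00436;  (-3·δp/p)² = (-3×0.0890)² = 0.0713
δQ/Q = √(0.138) = 0.371
Q = 9.25e-15, so δQ = 0.371 × 9.25e-15 = 3.44e-15.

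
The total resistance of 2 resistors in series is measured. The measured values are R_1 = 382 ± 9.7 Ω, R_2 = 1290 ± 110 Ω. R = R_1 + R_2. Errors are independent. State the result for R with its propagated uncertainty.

Absolute uncertainties add in quadrature for a linear combination:
  (δR_1)² = 94.1;  (δR_2)² = 12100
δR = √(12200) = 110 Ω
R = 1670 Ω.

1670 ± 110 Ω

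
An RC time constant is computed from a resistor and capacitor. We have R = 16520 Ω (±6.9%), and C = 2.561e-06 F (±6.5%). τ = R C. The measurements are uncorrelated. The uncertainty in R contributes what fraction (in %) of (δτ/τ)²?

(δτ/τ)² = (1·δR/R)² + (1·δC/C)²
  R term: (1×0.0690)² = 0.00476
  C term: (1×0.0650)² = 0.00423
Total = 0.00899. Share from R = 0.00476/0.00899 = 0.530.

53.0%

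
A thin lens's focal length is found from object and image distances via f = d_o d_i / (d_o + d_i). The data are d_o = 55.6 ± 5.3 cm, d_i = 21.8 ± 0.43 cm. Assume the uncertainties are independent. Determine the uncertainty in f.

∂f/∂d_o = (d_i/(d_o+d_i))² = 0.0793;  ∂f/∂d_i = (d_o/(d_o+d_i))² = 0.516
δf = √((∂f/∂d_o · δd_o)² + (∂f/∂d_i · δd_i)²) = √(0.177 + 0.0492) = 0.475 cm

0.475 cm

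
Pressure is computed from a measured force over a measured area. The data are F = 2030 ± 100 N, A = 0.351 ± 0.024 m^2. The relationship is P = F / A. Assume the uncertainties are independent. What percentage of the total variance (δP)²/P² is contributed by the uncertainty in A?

(δP/P)² = (1·δF/F)² + (-1·δA/A)²
  F term: (1×0.0493)² = 0.00243
  A term: (-1×0.0684)² = 0.00468
Total = 0.00710. Share from A = 0.00468/0.00710 = 0.658.

65.8%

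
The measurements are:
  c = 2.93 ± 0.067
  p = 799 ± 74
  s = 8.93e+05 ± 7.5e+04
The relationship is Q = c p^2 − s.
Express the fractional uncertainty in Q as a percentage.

Let w = c·p^2 = 1.87e+06. δw/w = √((1·δc/c)² + (2·δp/p)²) = √(0.000523 + 0.0343) = 0.187, so δw = 3.49e+05.
Q = w − s: δQ = √(δw² + δs²) = √(1.22e+11 + 5.62e+09) = 3.57e+05
Q = 9.78e+05, so δQ/Q = 3.57e+05/9.78e+05 = 0.365.

36.5%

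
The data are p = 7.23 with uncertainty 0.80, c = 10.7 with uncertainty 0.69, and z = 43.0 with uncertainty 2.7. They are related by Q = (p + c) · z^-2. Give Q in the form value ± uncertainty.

Let u = p + c = 17.9. δu = √(δp² + δc²) = √(0.640 + 0.476) = 1.06, so δu/u = 0.0589.
Q is then a monomial in u, z:
δQ/Q = √((δu/u)² + (-2·δz/z)²) = √(0.00347 + 0.0158) = 0.139
Q = 0.00970, so δQ = 0.139 × 0.00970 = 0.00135.

0.00970 ± 0.00135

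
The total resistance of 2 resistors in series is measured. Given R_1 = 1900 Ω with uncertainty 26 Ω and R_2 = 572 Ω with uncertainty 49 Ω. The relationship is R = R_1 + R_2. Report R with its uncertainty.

2470 ± 55.5 Ω

For a sum/difference, combine absolute errors in quadrature:
  (δR_1)² = 676;  (δR_2)² = 2400
δR = √(3080) = 55.5 Ω
R = 2470 Ω.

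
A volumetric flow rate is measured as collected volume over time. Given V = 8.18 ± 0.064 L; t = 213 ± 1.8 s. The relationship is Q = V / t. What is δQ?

Products/powers → add relative errors in quadrature, weighted by exponent:
  (1·δV/V)² = (1×0.00782)² = 6.12e-05;  (-1·δt/t)² = (-1×0.00845)² = 7.14e-05
δQ/Q = √(0.000133) = 0.0115
Q = 0.0384 L/s, so δQ = 0.0115 × 0.0384 = 0.000442 L/s.

0.000442 L/s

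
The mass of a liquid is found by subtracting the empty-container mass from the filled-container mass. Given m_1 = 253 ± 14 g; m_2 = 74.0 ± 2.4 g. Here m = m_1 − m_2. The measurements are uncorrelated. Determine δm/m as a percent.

m is a linear combination, so absolute uncertainties add in quadrature:
  (δm_1)² = 196;  (δm_2)² = 5.76
δm = √(202) = 14.2 g
m = 179 g, so δm/m = 14.2/179 = 0.0794.

7.94%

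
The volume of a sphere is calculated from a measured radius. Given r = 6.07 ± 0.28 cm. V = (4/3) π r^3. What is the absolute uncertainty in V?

130 cm^3

Relative error in a monomial: (δV/V)² = Σ (nᵢ · δxᵢ/xᵢ)².
  (3·δr/r)² = (3×0.0461)² = 0.0192
δV/V = √(0.0192) = 0.138
V = 937 cm^3, so δV = 0.138 × 937 = 130 cm^3.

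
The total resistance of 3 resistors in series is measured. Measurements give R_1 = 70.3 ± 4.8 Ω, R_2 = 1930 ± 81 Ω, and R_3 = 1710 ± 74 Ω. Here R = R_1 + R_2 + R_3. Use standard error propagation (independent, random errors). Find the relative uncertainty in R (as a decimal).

0.0296

R is a linear combination, so absolute uncertainties add in quadrature:
  (δR_1)² = 23.0;  (δR_2)² = 6560;  (δR_3)² = 5480
δR = √(12100) = 110 Ω
R = 3710 Ω, so δR/R = 110/3710 = 0.0296.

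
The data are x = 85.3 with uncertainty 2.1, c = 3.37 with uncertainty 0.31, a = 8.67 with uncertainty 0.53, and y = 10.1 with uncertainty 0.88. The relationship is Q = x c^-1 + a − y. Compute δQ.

Let p = x·c^-1 = 25.3. δp/p = √((1·δx/x)² + (-1·δc/c)²) = √(0.000606 + 0.00846) = 0.0952, so δp = 2.41.
Q = p + a − y: δQ = √(δp² + δa² + δy²) = √(5.81 + 0.281 + 0.774) = 2.62

2.62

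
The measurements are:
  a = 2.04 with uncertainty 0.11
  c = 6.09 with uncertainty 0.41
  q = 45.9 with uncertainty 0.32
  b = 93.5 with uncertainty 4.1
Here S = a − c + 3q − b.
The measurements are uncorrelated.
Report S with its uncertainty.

40.1 ± 4.23

S is a linear combination, so absolute uncertainties add in quadrature:
  (δa)² = 0.0121;  (δc)² = 0.168;  (3·δq)² = 0.922;  (δb)² = 16.8
δS = √(17.9) = 4.23
S = 40.1.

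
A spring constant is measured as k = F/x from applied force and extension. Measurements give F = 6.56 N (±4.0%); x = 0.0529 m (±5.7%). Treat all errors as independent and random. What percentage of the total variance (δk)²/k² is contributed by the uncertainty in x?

67.0%

(δk/k)² = (1·δF/F)² + (-1·δx/x)²
  F term: (1×0.0400)² = 0.00160
  x term: (-1×0.0570)² = 0.00325
Total = 0.00485. Share from x = 0.00325/0.00485 = 0.670.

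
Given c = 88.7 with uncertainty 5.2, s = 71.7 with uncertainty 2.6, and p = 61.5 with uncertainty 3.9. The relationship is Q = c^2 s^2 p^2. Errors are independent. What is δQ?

2.87e+10

Products/powers → add relative errors in quadrature, weighted by exponent:
  (2·δc/c)² = (2×0.0586)² = 0.0137;  (2·δs/s)² = (2×0.0363)² = 0.00526;  (2·δp/p)² = (2×0.0634)² = 0.0161
δQ/Q = √(0.0351) = 0.187
Q = 1.53e+11, so δQ = 0.187 × 1.53e+11 = 2.87e+10.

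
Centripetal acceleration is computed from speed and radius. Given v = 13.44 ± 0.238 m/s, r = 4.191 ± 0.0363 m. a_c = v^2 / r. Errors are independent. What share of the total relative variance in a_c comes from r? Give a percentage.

5.64%

(δa_c/a_c)² = (2·δv/v)² + (-1·δr/r)²
  v term: (2×0.0177)² = 0.00125
  r term: (-1×0.00866)² = 7.5e-05
Total = 0.00133. Share from r = 7.5e-05/0.00133 = 0.0564.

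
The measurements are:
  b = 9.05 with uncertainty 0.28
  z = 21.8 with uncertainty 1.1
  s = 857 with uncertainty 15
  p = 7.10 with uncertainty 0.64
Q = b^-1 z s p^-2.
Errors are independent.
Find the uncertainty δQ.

Since Q is a product/quotient, work with relative uncertainties:
  (-1·δb/b)² = (-1×0.0309)² = 0.000957;  (1·δz/z)² = (1×0.0505)² = 0.00255;  (1·δs/s)² = (1×0.0175)² = 0.000306;  (-2·δp/p)² = (-2×0.0901)² = 0.0325
δQ/Q = √(0.0363) = 0.191
Q = 41.0, so δQ = 0.191 × 41.0 = 7.80.

7.80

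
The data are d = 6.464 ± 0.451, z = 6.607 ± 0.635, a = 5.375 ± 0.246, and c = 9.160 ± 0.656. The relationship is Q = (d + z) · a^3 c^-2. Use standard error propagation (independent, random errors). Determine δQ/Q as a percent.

20.7%

Let u = d + z = 13.07. δu = √(δd² + δz²) = √(0.203 + 0.403) = 0.779, so δu/u = 0.0596.
Q is then a monomial in u, a, c:
δQ/Q = √((δu/u)² + (3·δa/a)² + (-2·δc/c)²) = √(0.00355 + 0.0189 + 0.0205) = 0.207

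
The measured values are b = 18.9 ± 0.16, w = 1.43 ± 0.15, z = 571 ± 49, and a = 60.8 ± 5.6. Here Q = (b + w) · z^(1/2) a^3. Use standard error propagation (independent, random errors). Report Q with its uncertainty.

Let u = b + w = 20.3. δu = √(δb² + δw²) = √(0.0256 + 0.0225) = 0.219, so δu/u = 0.0108.
Q is then a monomial in u, z, a:
δQ/Q = √((δu/u)² + (½·δz/z)² + (3·δa/a)²) = √(0.000116 + 0.00184 + 0.0764) = 0.280
Q = 1.09e+08, so δQ = 0.280 × 1.09e+08 = 3.06e+07.

(1.09 ± 0.306) × 10^8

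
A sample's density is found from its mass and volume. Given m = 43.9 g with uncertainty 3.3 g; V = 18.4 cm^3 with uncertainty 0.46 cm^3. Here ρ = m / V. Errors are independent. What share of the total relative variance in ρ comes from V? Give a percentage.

9.96%

(δρ/ρ)² = (1·δm/m)² + (-1·δV/V)²
  m term: (1×0.0752)² = 0.00565
  V term: (-1×0.0250)² = 0.000625
Total = 0.00628. Share from V = 0.000625/0.00628 = 0.0996.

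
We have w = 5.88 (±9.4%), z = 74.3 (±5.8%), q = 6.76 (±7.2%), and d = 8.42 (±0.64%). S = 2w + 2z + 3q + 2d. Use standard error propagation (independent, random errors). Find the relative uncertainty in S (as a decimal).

0.0446

S is a linear combination, so absolute uncertainties add in quadrature:
  (2·δw)² = 1.22;  (2·δz)² = 74.3;  (3·δq)² = 2.13;  (2·δd)² = 0.0116
δS = √(77.6) = 8.81
S = 197, so δS/S = 8.81/197 = 0.0446.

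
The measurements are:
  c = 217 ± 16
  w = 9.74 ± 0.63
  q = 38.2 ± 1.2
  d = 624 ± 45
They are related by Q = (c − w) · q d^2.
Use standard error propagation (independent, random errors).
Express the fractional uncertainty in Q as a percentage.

16.7%

Let u = c − w = 207. δu = √(δc² + δw²) = √(256 + 0.397) = 16.0, so δu/u = 0.0773.
Q is then a monomial in u, q, d:
δQ/Q = √((δu/u)² + (1·δq/q)² + (2·δd/d)²) = √(0.00597 + 0.000987 + 0.0208) = 0.167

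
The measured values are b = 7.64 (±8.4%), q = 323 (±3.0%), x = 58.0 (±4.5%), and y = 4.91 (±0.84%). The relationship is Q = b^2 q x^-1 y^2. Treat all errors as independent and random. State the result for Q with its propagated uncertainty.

For a monomial Q ∝ b^2, q, x^-1, y^2, fractional errors add in quadrature:
  (2·δb/b)² = (2×0.0840)² = 0.0282;  (1·δq/q)² = (1×0.0300)² = 0.000900;  (-1·δx/x)² = (-1×0.0450)² = 0.00202;  (2·δy/y)² = (2×0.00840)² = 0.000282
δQ/Q = √(0.0314) = 0.177
Q = 7840, so δQ = 0.177 × 7840 = 1390.

7840 ± 1390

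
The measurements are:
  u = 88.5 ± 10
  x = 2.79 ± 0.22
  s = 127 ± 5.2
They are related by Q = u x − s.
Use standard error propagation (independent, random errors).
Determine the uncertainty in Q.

Let p = u·x = 247. δp/p = √((1·δu/u)² + (1·δx/x)²) = √(0.0128 + 0.00622) = 0.138, so δp = 34.0.
Q = p − s: δQ = √(δp² + δs²) = √(1160 + 27.0) = 34.4

34.4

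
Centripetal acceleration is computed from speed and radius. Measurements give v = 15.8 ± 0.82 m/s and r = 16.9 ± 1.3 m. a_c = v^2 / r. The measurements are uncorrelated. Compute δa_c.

Relative error in a monomial: (δa_c/a_c)² = Σ (nᵢ · δxᵢ/xᵢ)².
  (2·δv/v)² = (2×0.0519)² = 0.0108;  (-1·δr/r)² = (-1×0.0769)² = 0.00592
δa_c/a_c = √(0.0167) = 0.129
a_c = 14.8 m/s^2, so δa_c = 0.129 × 14.8 = 1.91 m/s^2.

1.91 m/s^2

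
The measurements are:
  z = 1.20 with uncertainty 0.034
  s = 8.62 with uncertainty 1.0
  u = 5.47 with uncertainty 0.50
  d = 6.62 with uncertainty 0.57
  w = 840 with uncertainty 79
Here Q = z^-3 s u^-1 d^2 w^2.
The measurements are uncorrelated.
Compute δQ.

For a monomial Q ∝ z^-3, s, u^-1, d^2, w^2, fractional errors add in quadrature:
  (-3·δz/z)² = (-3×0.0283)² = 0.00723;  (1·δs/s)² = (1×0.116)² = 0.0135;  (-1·δu/u)² = (-1×0.0914)² = 0.00836;  (2·δd/d)² = (2×0.0861)² = 0.0297;  (2·δw/w)² = (2×0.0940)² = 0.0354
δQ/Q = √(0.0941) = 0.307
Q = 2.82e+07, so δQ = 0.307 × 2.82e+07 = 8.65e+06.

8.65e+06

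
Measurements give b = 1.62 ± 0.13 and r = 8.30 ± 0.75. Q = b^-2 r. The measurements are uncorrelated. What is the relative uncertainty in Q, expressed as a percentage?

18.4%

For a monomial Q ∝ b^-2, r, fractional errors add in quadrature:
  (-2·δb/b)² = (-2×0.0802)² = 0.0258;  (1·δr/r)² = (1×0.0904)² = 0.00817
δQ/Q = √(0.0339) = 0.184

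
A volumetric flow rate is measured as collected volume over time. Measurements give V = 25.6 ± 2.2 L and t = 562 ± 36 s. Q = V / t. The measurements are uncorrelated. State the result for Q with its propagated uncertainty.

Since Q is a product/quotient, work with relative uncertainties:
  (1·δV/V)² = (1×0.0859)² = 0.00739;  (-1·δt/t)² = (-1×0.0641)² = 0.00410
δQ/Q = √(0.0115) = 0.107
Q = 0.0456 L/s, so δQ = 0.107 × 0.0456 = 0.00488 L/s.

0.0456 ± 0.00488 L/s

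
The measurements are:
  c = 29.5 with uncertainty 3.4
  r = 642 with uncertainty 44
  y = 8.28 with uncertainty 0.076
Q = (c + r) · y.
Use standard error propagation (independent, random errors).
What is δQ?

369

Let u = c + r = 672. δu = √(δc² + δr²) = √(11.6 + 1940) = 44.1, so δu/u = 0.0657.
Q is then a monomial in u, y:
δQ/Q = √((δu/u)² + (1·δy/y)²) = √(0.00432 + 8.42e-05) = 0.0664
Q = 5560, so δQ = 0.0664 × 5560 = 369.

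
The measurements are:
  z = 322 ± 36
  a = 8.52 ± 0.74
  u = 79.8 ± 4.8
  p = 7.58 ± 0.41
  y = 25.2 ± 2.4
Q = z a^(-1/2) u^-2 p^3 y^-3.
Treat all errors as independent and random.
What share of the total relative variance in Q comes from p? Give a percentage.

19.2%

(δQ/Q)² = (1·δz/z)² + (−½·δa/a)² + (-2·δu/u)² + (3·δp/p)² + (-3·δy/y)²
  z term: (1×0.112)² = 0.0125
  a term: (-0.5×0.0869)² = 0.00189
  u term: (-2×0.0602)² = 0.0145
  p term: (3×0.0541)² = 0.0263
  y term: (-3×0.0952)² = 0.0816
Total = 0.137. Share from p = 0.0263/0.137 = 0.192.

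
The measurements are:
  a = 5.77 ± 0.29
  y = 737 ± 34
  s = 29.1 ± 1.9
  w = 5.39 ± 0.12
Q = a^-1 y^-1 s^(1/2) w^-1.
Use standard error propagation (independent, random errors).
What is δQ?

1.86e-05

Products/powers → add relative errors in quadrature, weighted by exponent:
  (-1·δa/a)² = (-1×0.0503)² = 0.00253;  (-1·δy/y)² = (-1×0.0461)² = 0.00213;  (½·δs/s)² = (0.5×0.0653)² = 0.00107;  (-1·δw/w)² = (-1×0.0223)² = 0.000496
δQ/Q = √(0.00622) = 0.0788
Q = 0.000235, so δQ = 0.0788 × 0.000235 = 1.86e-05.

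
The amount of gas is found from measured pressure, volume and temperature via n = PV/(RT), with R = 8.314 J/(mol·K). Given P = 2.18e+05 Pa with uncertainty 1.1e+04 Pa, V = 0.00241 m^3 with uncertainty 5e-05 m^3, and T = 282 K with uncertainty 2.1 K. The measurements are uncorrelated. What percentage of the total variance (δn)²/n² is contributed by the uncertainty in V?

14.2%

(δn/n)² = (1·δP/P)² + (1·δV/V)² + (-1·δT/T)²
  P term: (1×0.0505)² = 0.00255
  V term: (1×0.0207)² = 0.000430
  T term: (-1×0.00745)² = 5.55e-05
Total = 0.00303. Share from V = 0.000430/0.00303 = 0.142.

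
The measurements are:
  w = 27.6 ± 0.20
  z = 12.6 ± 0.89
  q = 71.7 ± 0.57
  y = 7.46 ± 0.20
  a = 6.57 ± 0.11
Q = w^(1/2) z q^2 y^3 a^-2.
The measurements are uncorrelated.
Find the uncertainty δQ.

3.71e+05

Products/powers → add relative errors in quadrature, weighted by exponent:
  (½·δw/w)² = (0.5×0.00725)² = 1.31e-05;  (1·δz/z)² = (1×0.0706)² = 0.00499;  (2·δq/q)² = (2×0.00795)² = 0.000253;  (3·δy/y)² = (3×0.0268)² = 0.00647;  (-2·δa/a)² = (-2×0.0167)² = 0.00112
δQ/Q = √(0.0128) = 0.113
Q = 3.27e+06, so δQ = 0.113 × 3.27e+06 = 3.71e+05.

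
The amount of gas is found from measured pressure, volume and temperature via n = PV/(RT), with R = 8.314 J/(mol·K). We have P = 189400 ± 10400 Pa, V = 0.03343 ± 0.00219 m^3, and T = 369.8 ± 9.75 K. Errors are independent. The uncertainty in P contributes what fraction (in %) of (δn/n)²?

(δn/n)² = (1·δP/P)² + (1·δV/V)² + (-1·δT/T)²
  P term: (1×0.0549)² = 0.00302
  V term: (1×0.0655)² = 0.00429
  T term: (-1×0.0264)² = 0.000695
Total = 0.00800. Share from P = 0.00302/0.00800 = 0.377.

37.7%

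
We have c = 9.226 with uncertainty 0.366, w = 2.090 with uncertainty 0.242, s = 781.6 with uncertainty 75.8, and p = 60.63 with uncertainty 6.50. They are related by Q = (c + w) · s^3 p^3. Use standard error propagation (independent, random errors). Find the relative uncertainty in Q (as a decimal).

Let u = c + w = 11.32. δu = √(δc² + δw²) = √(0.134 + 0.0586) = 0.439, so δu/u = 0.0388.
Q is then a monomial in u, s, p:
δQ/Q = √((δu/u)² + (3·δs/s)² + (3·δp/p)²) = √(0.00150 + 0.0846 + 0.103) = 0.435

0.435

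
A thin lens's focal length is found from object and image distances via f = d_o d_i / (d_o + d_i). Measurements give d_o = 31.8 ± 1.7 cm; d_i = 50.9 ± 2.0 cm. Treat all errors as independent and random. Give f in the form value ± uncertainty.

∂f/∂d_o = (d_i/(d_o+d_i))² = 0.379;  ∂f/∂d_i = (d_o/(d_o+d_i))² = 0.148
δf = √((∂f/∂d_o · δd_o)² + (∂f/∂d_i · δd_i)²) = √(0.415 + 0.0874) = 0.709 cm
f = 19.6 cm.

19.6 ± 0.709 cm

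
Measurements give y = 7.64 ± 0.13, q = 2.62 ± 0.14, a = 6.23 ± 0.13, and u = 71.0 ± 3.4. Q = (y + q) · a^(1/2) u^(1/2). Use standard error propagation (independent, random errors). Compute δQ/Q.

Let w = y + q = 10.3. δw = √(δy² + δq²) = √(0.0169 + 0.0196) = 0.191, so δw/w = 0.0186.
Q is then a monomial in w, a, u:
δQ/Q = √((δw/w)² + (½·δa/a)² + (½·δu/u)²) = √(0.000347 + 0.000109 + 0.000573) = 0.0321

0.0321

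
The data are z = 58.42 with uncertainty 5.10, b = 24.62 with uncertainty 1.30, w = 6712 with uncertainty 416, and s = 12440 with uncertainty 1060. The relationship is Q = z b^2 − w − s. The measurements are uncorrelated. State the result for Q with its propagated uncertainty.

16260 ± 4980

Let p = z·b^2 = 35410. δp/p = √((1·δz/z)² + (2·δb/b)²) = √(0.00762 + 0.0112) = 0.137, so δp = 4850.
Q = p − w − s: δQ = √(δp² + δw² + δs²) = √(2.35e+07 + 1.73e+05 + 1.12e+06) = 4980
Q = 16260.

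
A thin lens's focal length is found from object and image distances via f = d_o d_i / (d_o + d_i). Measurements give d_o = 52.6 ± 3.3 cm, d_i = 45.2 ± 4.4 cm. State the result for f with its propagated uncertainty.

24.3 ± 1.45 cm

∂f/∂d_o = (d_i/(d_o+d_i))² = 0.214;  ∂f/∂d_i = (d_o/(d_o+d_i))² = 0.289
δf = √((∂f/∂d_o · δd_o)² + (∂f/∂d_i · δd_i)²) = √(0.497 + 1.62) = 1.45 cm
f = 24.3 cm.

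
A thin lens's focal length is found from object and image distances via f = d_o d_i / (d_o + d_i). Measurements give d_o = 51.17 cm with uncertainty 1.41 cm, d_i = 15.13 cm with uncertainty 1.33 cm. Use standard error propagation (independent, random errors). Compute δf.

0.796 cm

∂f/∂d_o = (d_i/(d_o+d_i))² = 0.0521;  ∂f/∂d_i = (d_o/(d_o+d_i))² = 0.596
δf = √((∂f/∂d_o · δd_o)² + (∂f/∂d_i · δd_i)²) = √(0.00539 + 0.628) = 0.796 cm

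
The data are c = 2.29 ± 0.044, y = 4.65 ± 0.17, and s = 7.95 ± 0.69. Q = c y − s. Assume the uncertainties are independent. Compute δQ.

Let p = c·y = 10.6. δp/p = √((1·δc/c)² + (1·δy/y)²) = √(0.000369 + 0.00134) = 0.0413, so δp = 0.440.
Q = p − s: δQ = √(δp² + δs²) = √(0.193 + 0.476) = 0.818

0.818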